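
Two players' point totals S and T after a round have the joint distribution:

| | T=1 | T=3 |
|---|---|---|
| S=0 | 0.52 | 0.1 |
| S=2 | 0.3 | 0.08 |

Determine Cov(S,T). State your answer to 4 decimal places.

E[S] = 0.76,  E[T] = 1.36
E[ST] = 1.08
Cov(S,T) = E[ST] − E[S]E[T] = 1.08 − (0.76)(1.36) = 0.0464

0.0464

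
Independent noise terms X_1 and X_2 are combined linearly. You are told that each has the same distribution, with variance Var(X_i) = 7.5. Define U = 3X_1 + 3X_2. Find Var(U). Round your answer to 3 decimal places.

By independence, Var(U) = (3)²Var(X_1) + (3)²Var(X_2)
= (3)²·7.5 + (3)²·7.5 = 135

135.000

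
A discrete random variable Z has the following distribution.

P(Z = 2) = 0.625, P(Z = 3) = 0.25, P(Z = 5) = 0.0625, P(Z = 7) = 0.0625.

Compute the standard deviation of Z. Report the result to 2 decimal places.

E[Z] = (2)(0.625) + (3)(0.25) + (5)(0.0625) + (7)(0.0625) = 2.75
E[Z²] = (2)²(0.625) + (3)²(0.25) + (5)²(0.0625) + (7)²(0.0625) = 9.375
Var(Z) = E[Z²] − (E[Z])² = 9.375 − (2.75)² = 1.8125
sd(Z) = √1.8125 ≈ 1.35

1.35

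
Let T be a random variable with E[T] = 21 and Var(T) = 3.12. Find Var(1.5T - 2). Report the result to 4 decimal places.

7.0200

Var(1.5T - 2) = (1.5)²·Var(T) = 2.25·3.12 = 7.02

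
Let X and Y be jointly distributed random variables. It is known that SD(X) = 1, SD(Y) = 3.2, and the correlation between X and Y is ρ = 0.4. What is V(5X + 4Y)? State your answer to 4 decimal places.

240.0400

V(X) = (1)² = 1;  V(Y) = (3.2)² = 10.24
Cov(X,Y) = ρ·SD(X)·SD(Y) = 0.4·1·3.2 = 1.28
V(5X + 4Y) = (5)²·V(X) + (4)²·V(Y) + 2·(5)·(4)·Cov(X,Y)
= 25·1 + 16·10.24 + 40·1.28 = 240.04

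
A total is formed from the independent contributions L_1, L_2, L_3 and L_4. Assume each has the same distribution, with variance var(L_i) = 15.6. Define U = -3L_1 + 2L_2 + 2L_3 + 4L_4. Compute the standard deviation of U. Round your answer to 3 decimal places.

22.689

By independence, var(U) = (-3)²var(L_1) + (2)²var(L_2) + (2)²var(L_3) + (4)²var(L_4)
= (-3)²·15.6 + (2)²·15.6 + (2)²·15.6 + (4)²·15.6 = 514.8
sd(U) = √514.8 ≈ 22.689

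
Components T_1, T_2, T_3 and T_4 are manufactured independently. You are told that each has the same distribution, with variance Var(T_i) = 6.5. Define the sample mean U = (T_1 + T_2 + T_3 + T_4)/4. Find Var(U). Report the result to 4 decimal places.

By independence, Var(U) = (0.25)²Var(T_1) + (0.25)²Var(T_2) + (0.25)²Var(T_3) + (0.25)²Var(T_4)
= (0.25)²·6.5 + (0.25)²·6.5 + (0.25)²·6.5 + (0.25)²·6.5 = 1.625

1.6250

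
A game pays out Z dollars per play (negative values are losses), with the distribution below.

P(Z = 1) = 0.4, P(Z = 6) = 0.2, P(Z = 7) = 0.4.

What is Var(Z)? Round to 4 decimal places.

E[Z] = (1)(0.4) + (6)(0.2) + (7)(0.4) = 4.4
E[Z²] = (1)²(0.4) + (6)²(0.2) + (7)²(0.4) = 27.2
Var(Z) = E[Z²] − (E[Z])² = 27.2 − (4.4)² = 7.84

7.8400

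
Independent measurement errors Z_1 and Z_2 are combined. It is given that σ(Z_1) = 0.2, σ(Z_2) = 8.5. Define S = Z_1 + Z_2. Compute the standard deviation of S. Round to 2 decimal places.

Var(Z_1) = 0.04, Var(Z_2) = 72.25
By independence, Var(S) = (1)²Var(Z_1) + (1)²Var(Z_2)
= (1)²·0.04 + (1)²·72.25 = 72.29
σ(S) = √72.29 ≈ 8.50

8.50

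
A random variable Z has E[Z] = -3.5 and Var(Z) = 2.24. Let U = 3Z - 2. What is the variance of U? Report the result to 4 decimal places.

20.1600

Var(3Z - 2) = (3)²·Var(Z) = 9·2.24 = 20.16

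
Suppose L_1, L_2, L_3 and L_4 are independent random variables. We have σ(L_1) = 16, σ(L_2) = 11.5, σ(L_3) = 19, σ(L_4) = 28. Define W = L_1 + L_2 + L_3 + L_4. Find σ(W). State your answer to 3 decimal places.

var(L_1) = 256, var(L_2) = 132.25, var(L_3) = 361, var(L_4) = 784
By independence, var(W) = (1)²var(L_1) + (1)²var(L_2) + (1)²var(L_3) + (1)²var(L_4)
= (1)²·256 + (1)²·132.25 + (1)²·361 + (1)²·784 = 1533.25
σ(W) = √1533.25 ≈ 39.157

39.157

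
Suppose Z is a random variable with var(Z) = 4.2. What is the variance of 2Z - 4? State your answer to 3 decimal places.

var(2Z - 4) = (2)²·var(Z) = 4·4.2 = 16.8

16.800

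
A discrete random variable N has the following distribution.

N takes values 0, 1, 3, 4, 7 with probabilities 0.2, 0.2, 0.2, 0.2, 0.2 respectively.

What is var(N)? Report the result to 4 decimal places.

6.0000

E[N] = (0)(0.2) + (1)(0.2) + (3)(0.2) + (4)(0.2) + (7)(0.2) = 3
E[N²] = (0)²(0.2) + (1)²(0.2) + (3)²(0.2) + (4)²(0.2) + (7)²(0.2) = 15
var(N) = E[N²] − (E[N])² = 15 − (3)² = 6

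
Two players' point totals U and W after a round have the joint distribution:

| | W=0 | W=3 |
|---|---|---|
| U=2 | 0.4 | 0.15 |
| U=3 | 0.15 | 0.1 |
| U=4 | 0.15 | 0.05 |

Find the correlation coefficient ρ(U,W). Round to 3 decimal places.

E[U] = 2.65,  E[W] = 0.9
E[UW] = 2.4
cov(U,W) = E[UW] − E[U]E[W] = 2.4 − (2.65)(0.9) = 0.015
V(U) = 0.6275,  V(W) = 1.89
ρ = 0.015 / √(0.6275·1.89) ≈ 0.014

0.014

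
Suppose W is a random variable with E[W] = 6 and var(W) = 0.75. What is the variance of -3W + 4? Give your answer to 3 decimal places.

6.750

var(-3W + 4) = (-3)²·var(W) = 9·0.75 = 6.75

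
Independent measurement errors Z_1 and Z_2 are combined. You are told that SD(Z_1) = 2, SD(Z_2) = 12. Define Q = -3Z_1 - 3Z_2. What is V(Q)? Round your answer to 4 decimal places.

1332.0000

V(Z_1) = 4, V(Z_2) = 144
By independence, V(Q) = (-3)²V(Z_1) + (-3)²V(Z_2)
= (-3)²·4 + (-3)²·144 = 1332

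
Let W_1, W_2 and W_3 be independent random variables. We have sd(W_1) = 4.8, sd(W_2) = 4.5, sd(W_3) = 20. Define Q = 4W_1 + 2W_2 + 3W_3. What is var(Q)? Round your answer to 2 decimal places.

var(W_1) = 23.04, var(W_2) = 20.25, var(W_3) = 400
By independence, var(Q) = (4)²var(W_1) + (2)²var(W_2) + (3)²var(W_3)
= (4)²·23.04 + (2)²·20.25 + (3)²·400 = 4049.64

4049.64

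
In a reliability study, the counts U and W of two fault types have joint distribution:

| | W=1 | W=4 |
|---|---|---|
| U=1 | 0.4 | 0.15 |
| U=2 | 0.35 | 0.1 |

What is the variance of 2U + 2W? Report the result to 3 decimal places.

7.440

E[U] = 1.45,  E[W] = 1.75,  E[UW] = 2.5
V(U) = 2.35 − (1.45)² = 0.2475;  V(W) = 4.75 − (1.75)² = 1.6875
cov(U,W) = 2.5 − (1.45)(1.75) = -0.0375
V(2U + 2W) = (2)²·0.2475 + (2)²·1.6875 + 2·(2)·(2)·-0.0375 = 7.44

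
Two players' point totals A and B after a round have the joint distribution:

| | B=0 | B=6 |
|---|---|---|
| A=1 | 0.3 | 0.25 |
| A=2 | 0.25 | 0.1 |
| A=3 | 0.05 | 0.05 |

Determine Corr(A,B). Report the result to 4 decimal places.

E[A] = 1.55,  E[B] = 2.4
E[AB] = 3.6
Cov(A,B) = E[AB] − E[A]E[B] = 3.6 − (1.55)(2.4) = -0.12
Var(A) = 0.4475,  Var(B) = 8.64
ρ = -0.12 / √(0.4475·8.64) ≈ -0.0610

-0.0610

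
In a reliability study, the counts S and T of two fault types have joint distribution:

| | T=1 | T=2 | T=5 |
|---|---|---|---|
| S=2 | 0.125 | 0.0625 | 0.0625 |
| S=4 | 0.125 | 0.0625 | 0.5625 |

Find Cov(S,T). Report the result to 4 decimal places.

E[S] = 3.5,  E[T] = 3.625
E[ST] = 13.375
Cov(S,T) = E[ST] − E[S]E[T] = 13.375 − (3.5)(3.625) = 0.6875

0.6875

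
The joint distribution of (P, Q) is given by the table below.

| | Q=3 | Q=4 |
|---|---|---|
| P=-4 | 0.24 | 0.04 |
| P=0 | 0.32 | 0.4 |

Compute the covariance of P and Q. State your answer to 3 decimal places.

E[P] = -1.12,  E[Q] = 3.44
E[PQ] = -3.52
Cov(P,Q) = E[PQ] − E[P]E[Q] = -3.52 − (-1.12)(3.44) = 0.3328

0.333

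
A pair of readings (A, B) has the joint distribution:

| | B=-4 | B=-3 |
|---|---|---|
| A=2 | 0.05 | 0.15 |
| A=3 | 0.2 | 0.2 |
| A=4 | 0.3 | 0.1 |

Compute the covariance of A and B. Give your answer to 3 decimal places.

E[A] = 3.2,  E[B] = -3.55
E[AB] = -11.5
Cov(A,B) = E[AB] − E[A]E[B] = -11.5 − (3.2)(-3.55) = -0.14

-0.140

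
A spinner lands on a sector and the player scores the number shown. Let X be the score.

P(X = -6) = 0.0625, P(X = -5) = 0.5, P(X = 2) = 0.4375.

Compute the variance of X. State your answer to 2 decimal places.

E[X] = (-6)(0.0625) + (-5)(0.5) + (2)(0.4375) = -2
E[X²] = (-6)²(0.0625) + (-5)²(0.5) + (2)²(0.4375) = 16.5
Var(X) = E[X²] − (E[X])² = 16.5 − (-2)² = 12.5

12.50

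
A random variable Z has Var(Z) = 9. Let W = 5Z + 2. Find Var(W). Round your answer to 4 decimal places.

225.0000

Var(5Z + 2) = (5)²·Var(Z) = 25·9 = 225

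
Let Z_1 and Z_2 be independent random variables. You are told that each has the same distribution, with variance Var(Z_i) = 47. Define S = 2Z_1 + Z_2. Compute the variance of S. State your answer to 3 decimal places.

By independence, Var(S) = (2)²Var(Z_1) + (1)²Var(Z_2)
= (2)²·47 + (1)²·47 = 235

235.000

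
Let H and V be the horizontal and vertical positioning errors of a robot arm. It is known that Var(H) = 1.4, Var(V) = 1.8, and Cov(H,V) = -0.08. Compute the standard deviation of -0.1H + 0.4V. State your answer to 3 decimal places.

Var(-0.1H + 0.4V) = (-0.1)²·Var(H) + (0.4)²·Var(V) + 2·(-0.1)·(0.4)·Cov(H,V)
= 0.01·1.4 + 0.16·1.8 + -0.08·-0.08 = 0.3084
SD(-0.1H + 0.4V) = √0.3084 ≈ 0.555

0.555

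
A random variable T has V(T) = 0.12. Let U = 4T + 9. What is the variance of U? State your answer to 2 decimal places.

1.92

V(4T + 9) = (4)²·V(T) = 16·0.12 = 1.92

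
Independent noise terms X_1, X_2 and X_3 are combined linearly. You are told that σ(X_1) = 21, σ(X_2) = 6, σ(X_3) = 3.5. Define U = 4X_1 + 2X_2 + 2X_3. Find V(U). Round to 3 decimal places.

V(X_1) = 441, V(X_2) = 36, V(X_3) = 12.25
By independence, V(U) = (4)²V(X_1) + (2)²V(X_2) + (2)²V(X_3)
= (4)²·441 + (2)²·36 + (2)²·12.25 = 7249

7249.000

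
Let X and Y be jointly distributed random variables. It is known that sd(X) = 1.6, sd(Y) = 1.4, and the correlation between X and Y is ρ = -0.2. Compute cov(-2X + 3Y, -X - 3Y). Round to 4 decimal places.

-13.8640

Var(X) = (1.6)² = 2.56;  Var(Y) = (1.4)² = 1.96
cov(X,Y) = ρ·sd(X)·sd(Y) = -0.2·1.6·1.4 = -0.448
cov(-2X + 3Y, -X - 3Y) = (-2)(-1)Var(X) + (3)(-3)Var(Y) + [(-2)(-3) + (3)(-1)]cov(X,Y)
= 2·2.56 + -9·1.96 + 3·-0.448 = -13.864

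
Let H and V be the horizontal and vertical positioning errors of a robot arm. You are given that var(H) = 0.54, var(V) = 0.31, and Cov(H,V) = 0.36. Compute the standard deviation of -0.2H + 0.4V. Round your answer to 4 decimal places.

0.1166

var(-0.2H + 0.4V) = (-0.2)²·var(H) + (0.4)²·var(V) + 2·(-0.2)·(0.4)·Cov(H,V)
= 0.04·0.54 + 0.16·0.31 + -0.16·0.36 = 0.0136
σ(-0.2H + 0.4V) = √0.0136 ≈ 0.1166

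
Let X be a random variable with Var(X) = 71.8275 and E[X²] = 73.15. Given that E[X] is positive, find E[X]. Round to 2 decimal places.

(E[X])² = E[X²] − Var(X) = 73.15 − 71.8275 = 1.3225
E[X] = √1.3225 = 1.15

1.15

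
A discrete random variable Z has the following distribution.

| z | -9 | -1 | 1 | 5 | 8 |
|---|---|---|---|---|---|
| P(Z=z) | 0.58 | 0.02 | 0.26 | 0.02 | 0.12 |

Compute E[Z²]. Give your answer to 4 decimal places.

55.4400

E[Z²] = (-9)²(0.58) + (-1)²(0.02) + (1)²(0.26) + (5)²(0.02) + (8)²(0.12) = 55.44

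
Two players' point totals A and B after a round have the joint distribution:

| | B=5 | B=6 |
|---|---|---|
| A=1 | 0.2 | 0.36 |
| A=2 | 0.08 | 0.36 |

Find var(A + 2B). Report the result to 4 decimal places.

1.2256

E[A] = 1.44,  E[B] = 5.72,  E[AB] = 8.28
var(A) = 2.32 − (1.44)² = 0.2464;  var(B) = 32.92 − (5.72)² = 0.2016
cov(A,B) = 8.28 − (1.44)(5.72) = 0.0432
var(A + 2B) = (1)²·0.2464 + (2)²·0.2016 + 2·(1)·(2)·0.0432 = 1.2256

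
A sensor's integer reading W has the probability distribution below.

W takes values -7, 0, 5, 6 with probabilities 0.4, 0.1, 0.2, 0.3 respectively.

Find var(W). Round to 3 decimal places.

35.400

E[W] = (-7)(0.4) + (0)(0.1) + (5)(0.2) + (6)(0.3) = 0
E[W²] = (-7)²(0.4) + (0)²(0.1) + (5)²(0.2) + (6)²(0.3) = 35.4
var(W) = E[W²] − (E[W])² = 35.4 − (0)² = 35.4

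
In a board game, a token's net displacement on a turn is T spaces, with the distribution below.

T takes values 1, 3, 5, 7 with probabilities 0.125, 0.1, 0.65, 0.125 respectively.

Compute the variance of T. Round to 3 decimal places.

E[T] = (1)(0.125) + (3)(0.1) + (5)(0.65) + (7)(0.125) = 4.55
E[T²] = (1)²(0.125) + (3)²(0.1) + (5)²(0.65) + (7)²(0.125) = 23.4
var(T) = E[T²] − (E[T])² = 23.4 − (4.55)² = 2.6975

2.698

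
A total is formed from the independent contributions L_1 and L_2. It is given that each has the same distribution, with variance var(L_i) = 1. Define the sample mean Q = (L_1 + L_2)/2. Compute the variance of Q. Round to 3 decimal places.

By independence, var(Q) = (0.5)²var(L_1) + (0.5)²var(L_2)
= (0.5)²·1 + (0.5)²·1 = 0.5

0.500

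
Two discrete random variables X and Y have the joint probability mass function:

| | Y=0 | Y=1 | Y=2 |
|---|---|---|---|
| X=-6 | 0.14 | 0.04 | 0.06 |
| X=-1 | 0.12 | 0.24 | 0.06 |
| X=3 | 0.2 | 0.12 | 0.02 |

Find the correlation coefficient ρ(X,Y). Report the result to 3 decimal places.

-0.113

E[X] = -0.84,  E[Y] = 0.68
E[XY] = -0.84
cov(X,Y) = E[XY] − E[X]E[Y] = -0.84 − (-0.84)(0.68) = -0.2688
Var(X) = 11.4144,  Var(Y) = 0.4976
ρ = -0.2688 / √(11.4144·0.4976) ≈ -0.113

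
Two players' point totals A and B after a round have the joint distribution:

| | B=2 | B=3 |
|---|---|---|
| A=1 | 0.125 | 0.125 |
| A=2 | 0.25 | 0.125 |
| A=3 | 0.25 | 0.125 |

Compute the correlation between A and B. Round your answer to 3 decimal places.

E[A] = 2.125,  E[B] = 2.375
E[AB] = 5
Cov(A,B) = E[AB] − E[A]E[B] = 5 − (2.125)(2.375) = -0.046875
Var(A) = 0.609375,  Var(B) = 0.234375
ρ = -0.046875 / √(0.609375·0.234375) ≈ -0.124

-0.124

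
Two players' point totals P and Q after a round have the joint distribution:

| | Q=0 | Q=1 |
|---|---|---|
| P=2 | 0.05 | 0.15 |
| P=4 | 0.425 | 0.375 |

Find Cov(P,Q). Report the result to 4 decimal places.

E[P] = 3.6,  E[Q] = 0.525
E[PQ] = 1.8
Cov(P,Q) = E[PQ] − E[P]E[Q] = 1.8 − (3.6)(0.525) = -0.09

-0.0900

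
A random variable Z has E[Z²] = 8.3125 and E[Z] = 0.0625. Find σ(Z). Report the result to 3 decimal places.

2.882

V(Z) = 8.3125 − (0.0625)² = 8.30859375
σ(Z) = √8.30859375 ≈ 2.882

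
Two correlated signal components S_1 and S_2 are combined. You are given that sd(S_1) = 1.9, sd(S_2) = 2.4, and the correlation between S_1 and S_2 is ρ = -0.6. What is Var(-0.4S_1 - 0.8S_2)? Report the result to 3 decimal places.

2.513

Var(S_1) = (1.9)² = 3.61;  Var(S_2) = (2.4)² = 5.76
cov(S_1,S_2) = ρ·sd(S_1)·sd(S_2) = -0.6·1.9·2.4 = -2.736
Var(-0.4S_1 - 0.8S_2) = (-0.4)²·Var(S_1) + (-0.8)²·Var(S_2) + 2·(-0.4)·(-0.8)·cov(S_1,S_2)
= 0.16·3.61 + 0.64·5.76 + 0.64·-2.736 = 2.51296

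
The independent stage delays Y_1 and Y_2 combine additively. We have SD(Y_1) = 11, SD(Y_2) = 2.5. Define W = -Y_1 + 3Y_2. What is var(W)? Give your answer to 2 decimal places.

var(Y_1) = 121, var(Y_2) = 6.25
By independence, var(W) = (-1)²var(Y_1) + (3)²var(Y_2)
= (-1)²·121 + (3)²·6.25 = 177.25

177.25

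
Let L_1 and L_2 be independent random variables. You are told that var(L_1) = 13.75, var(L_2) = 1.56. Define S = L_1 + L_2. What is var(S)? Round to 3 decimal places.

15.310

By independence, var(S) = (1)²var(L_1) + (1)²var(L_2)
= (1)²·13.75 + (1)²·1.56 = 15.31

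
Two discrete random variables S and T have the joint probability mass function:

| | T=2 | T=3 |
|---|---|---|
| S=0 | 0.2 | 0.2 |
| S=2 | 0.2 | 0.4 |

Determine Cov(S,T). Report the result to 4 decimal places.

0.0800

E[S] = 1.2,  E[T] = 2.6
E[ST] = 3.2
Cov(S,T) = E[ST] − E[S]E[T] = 3.2 − (1.2)(2.6) = 0.08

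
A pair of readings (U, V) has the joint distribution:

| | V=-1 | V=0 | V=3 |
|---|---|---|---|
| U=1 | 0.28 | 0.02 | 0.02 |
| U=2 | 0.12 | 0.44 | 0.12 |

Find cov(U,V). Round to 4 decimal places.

E[U] = 1.68,  E[V] = 0.02
E[UV] = 0.26
cov(U,V) = E[UV] − E[U]E[V] = 0.26 − (1.68)(0.02) = 0.2264

0.2264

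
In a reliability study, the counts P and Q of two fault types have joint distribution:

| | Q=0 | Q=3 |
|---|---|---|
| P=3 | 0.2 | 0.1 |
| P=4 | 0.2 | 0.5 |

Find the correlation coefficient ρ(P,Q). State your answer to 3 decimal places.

E[P] = 3.7,  E[Q] = 1.8
E[PQ] = 6.9
Cov(P,Q) = E[PQ] − E[P]E[Q] = 6.9 − (3.7)(1.8) = 0.24
Var(P) = 0.21,  Var(Q) = 2.16
ρ = 0.24 / √(0.21·2.16) ≈ 0.356

0.356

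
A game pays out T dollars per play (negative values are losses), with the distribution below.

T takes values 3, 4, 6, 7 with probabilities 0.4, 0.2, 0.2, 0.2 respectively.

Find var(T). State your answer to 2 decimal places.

E[T] = (3)(0.4) + (4)(0.2) + (6)(0.2) + (7)(0.2) = 4.6
E[T²] = (3)²(0.4) + (4)²(0.2) + (6)²(0.2) + (7)²(0.2) = 23.8
var(T) = E[T²] − (E[T])² = 23.8 − (4.6)² = 2.64

2.64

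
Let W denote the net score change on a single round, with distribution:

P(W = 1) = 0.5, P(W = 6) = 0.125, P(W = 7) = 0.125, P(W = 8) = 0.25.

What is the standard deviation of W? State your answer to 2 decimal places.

E[W] = (1)(0.5) + (6)(0.125) + (7)(0.125) + (8)(0.25) = 4.125
E[W²] = (1)²(0.5) + (6)²(0.125) + (7)²(0.125) + (8)²(0.25) = 27.125
var(W) = E[W²] − (E[W])² = 27.125 − (4.125)² = 10.109375
σ(W) = √10.109375 ≈ 3.18

3.18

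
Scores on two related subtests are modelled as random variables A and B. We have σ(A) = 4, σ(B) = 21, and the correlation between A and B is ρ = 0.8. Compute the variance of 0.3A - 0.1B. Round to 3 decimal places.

var(A) = (4)² = 16;  var(B) = (21)² = 441
cov(A,B) = ρ·σ(A)·σ(B) = 0.8·4·21 = 67.2
var(0.3A - 0.1B) = (0.3)²·var(A) + (-0.1)²·var(B) + 2·(0.3)·(-0.1)·cov(A,B)
= 0.09·16 + 0.01·441 + -0.06·67.2 = 1.818

1.818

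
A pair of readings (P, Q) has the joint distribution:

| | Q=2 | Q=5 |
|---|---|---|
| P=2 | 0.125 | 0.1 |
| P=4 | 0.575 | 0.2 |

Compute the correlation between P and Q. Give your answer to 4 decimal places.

E[P] = 3.55,  E[Q] = 2.9
E[PQ] = 10.1
cov(P,Q) = E[PQ] − E[P]E[Q] = 10.1 − (3.55)(2.9) = -0.195
Var(P) = 0.6975,  Var(Q) = 1.89
ρ = -0.195 / √(0.6975·1.89) ≈ -0.1698

-0.1698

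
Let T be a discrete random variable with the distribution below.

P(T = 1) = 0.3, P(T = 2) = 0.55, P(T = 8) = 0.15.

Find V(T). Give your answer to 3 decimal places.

E[T] = (1)(0.3) + (2)(0.55) + (8)(0.15) = 2.6
E[T²] = (1)²(0.3) + (2)²(0.55) + (8)²(0.15) = 12.1
V(T) = E[T²] − (E[T])² = 12.1 − (2.6)² = 5.34

5.340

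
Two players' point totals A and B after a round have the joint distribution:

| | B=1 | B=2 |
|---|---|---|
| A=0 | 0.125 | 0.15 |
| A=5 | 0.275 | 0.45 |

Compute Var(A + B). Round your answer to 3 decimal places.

5.374

E[A] = 3.625,  E[B] = 1.6,  E[AB] = 5.875
Var(A) = 18.125 − (3.625)² = 4.984375;  Var(B) = 2.8 − (1.6)² = 0.24
cov(A,B) = 5.875 − (3.625)(1.6) = 0.075
Var(A + B) = (1)²·4.984375 + (1)²·0.24 + 2·(1)·(1)·0.075 = 5.374375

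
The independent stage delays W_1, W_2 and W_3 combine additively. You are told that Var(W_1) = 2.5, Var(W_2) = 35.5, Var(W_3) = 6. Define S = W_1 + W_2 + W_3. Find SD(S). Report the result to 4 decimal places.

6.6332

By independence, Var(S) = (1)²Var(W_1) + (1)²Var(W_2) + (1)²Var(W_3)
= (1)²·2.5 + (1)²·35.5 + (1)²·6 = 44
SD(S) = √44 ≈ 6.6332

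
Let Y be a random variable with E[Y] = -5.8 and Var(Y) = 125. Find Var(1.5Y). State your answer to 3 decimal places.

281.250

Var(1.5Y) = (1.5)²·Var(Y) = 2.25·125 = 281.25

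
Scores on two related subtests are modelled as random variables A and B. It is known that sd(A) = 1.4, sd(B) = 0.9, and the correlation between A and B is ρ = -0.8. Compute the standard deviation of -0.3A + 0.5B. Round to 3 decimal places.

0.825

Var(A) = (1.4)² = 1.96;  Var(B) = (0.9)² = 0.81
Cov(A,B) = ρ·sd(A)·sd(B) = -0.8·1.4·0.9 = -1.008
Var(-0.3A + 0.5B) = (-0.3)²·Var(A) + (0.5)²·Var(B) + 2·(-0.3)·(0.5)·Cov(A,B)
= 0.09·1.96 + 0.25·0.81 + -0.3·-1.008 = 0.6813
sd(-0.3A + 0.5B) = √0.6813 ≈ 0.825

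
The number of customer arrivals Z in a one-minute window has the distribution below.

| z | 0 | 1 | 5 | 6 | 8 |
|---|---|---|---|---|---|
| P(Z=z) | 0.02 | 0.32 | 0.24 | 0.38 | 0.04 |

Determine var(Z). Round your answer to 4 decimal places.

5.5856

E[Z] = (0)(0.02) + (1)(0.32) + (5)(0.24) + (6)(0.38) + (8)(0.04) = 4.12
E[Z²] = (0)²(0.02) + (1)²(0.32) + (5)²(0.24) + (6)²(0.38) + (8)²(0.04) = 22.56
var(Z) = E[Z²] − (E[Z])² = 22.56 − (4.12)² = 5.5856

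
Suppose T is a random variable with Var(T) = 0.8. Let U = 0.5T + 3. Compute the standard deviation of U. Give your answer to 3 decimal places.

0.447

Var(0.5T + 3) = (0.5)²·0.8 = 0.2
SD(U) = √0.2 ≈ 0.447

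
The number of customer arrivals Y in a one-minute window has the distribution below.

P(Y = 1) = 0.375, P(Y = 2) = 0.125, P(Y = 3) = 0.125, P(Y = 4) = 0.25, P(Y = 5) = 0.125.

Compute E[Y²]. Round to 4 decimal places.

9.1250

E[Y²] = (1)²(0.375) + (2)²(0.125) + (3)²(0.125) + (4)²(0.25) + (5)²(0.125) = 9.125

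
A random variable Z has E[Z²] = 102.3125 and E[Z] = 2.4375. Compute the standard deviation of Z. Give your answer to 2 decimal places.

var(Z) = 102.3125 − (2.4375)² = 96.37109375
SD(Z) = √96.37109375 ≈ 9.82

9.82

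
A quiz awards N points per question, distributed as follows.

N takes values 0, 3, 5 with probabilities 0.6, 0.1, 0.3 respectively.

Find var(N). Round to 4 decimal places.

5.1600

E[N] = (0)(0.6) + (3)(0.1) + (5)(0.3) = 1.8
E[N²] = (0)²(0.6) + (3)²(0.1) + (5)²(0.3) = 8.4
var(N) = E[N²] − (E[N])² = 8.4 − (1.8)² = 5.16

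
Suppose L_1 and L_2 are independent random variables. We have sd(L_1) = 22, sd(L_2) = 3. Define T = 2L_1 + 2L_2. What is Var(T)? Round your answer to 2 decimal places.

Var(L_1) = 484, Var(L_2) = 9
By independence, Var(T) = (2)²Var(L_1) + (2)²Var(L_2)
= (2)²·484 + (2)²·9 = 1972

1972.00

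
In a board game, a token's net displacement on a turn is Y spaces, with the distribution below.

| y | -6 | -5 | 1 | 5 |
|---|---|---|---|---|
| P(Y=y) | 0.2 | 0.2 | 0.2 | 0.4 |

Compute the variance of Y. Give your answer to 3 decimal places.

E[Y] = (-6)(0.2) + (-5)(0.2) + (1)(0.2) + (5)(0.4) = 0
E[Y²] = (-6)²(0.2) + (-5)²(0.2) + (1)²(0.2) + (5)²(0.4) = 22.4
Var(Y) = E[Y²] − (E[Y])² = 22.4 − (0)² = 22.4

22.400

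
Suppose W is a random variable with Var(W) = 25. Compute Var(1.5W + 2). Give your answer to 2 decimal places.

56.25

Var(1.5W + 2) = (1.5)²·Var(W) = 2.25·25 = 56.25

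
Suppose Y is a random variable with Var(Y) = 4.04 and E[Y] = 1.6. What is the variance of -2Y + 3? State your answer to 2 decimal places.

Var(-2Y + 3) = (-2)²·Var(Y) = 4·4.04 = 16.16

16.16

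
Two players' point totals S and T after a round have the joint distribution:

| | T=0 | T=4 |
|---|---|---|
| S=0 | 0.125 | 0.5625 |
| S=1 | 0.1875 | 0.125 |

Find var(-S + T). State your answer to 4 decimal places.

4.3711

E[S] = 0.3125,  E[T] = 2.75,  E[ST] = 0.5
var(S) = 0.3125 − (0.3125)² = 0.21484375;  var(T) = 11 − (2.75)² = 3.4375
Cov(S,T) = 0.5 − (0.3125)(2.75) = -0.359375
var(-S + T) = (-1)²·0.21484375 + (1)²·3.4375 + 2·(-1)·(1)·-0.359375 = 4.37109375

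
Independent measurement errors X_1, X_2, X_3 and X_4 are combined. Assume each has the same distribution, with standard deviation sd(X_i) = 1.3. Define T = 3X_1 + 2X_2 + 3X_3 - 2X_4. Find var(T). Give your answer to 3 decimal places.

var(X_i) = (1.3)² = 1.69
By independence, var(T) = (3)²var(X_1) + (2)²var(X_2) + (3)²var(X_3) + (-2)²var(X_4)
= (3)²·1.69 + (2)²·1.69 + (3)²·1.69 + (-2)²·1.69 = 43.94

43.940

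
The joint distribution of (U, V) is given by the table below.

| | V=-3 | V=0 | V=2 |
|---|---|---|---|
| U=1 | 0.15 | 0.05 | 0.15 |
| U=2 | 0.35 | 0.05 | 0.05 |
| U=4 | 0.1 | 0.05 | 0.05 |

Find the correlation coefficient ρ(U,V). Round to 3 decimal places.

E[U] = 2.05,  E[V] = -1.3
E[UV] = -2.85
Cov(U,V) = E[UV] − E[U]E[V] = -2.85 − (2.05)(-1.3) = -0.185
Var(U) = 1.1475,  Var(V) = 4.71
ρ = -0.185 / √(1.1475·4.71) ≈ -0.080

-0.080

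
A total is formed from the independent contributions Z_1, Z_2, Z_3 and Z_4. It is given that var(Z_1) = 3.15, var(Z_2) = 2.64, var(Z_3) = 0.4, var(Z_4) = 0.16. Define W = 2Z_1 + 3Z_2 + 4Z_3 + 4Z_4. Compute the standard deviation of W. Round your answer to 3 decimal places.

6.732

By independence, var(W) = (2)²var(Z_1) + (3)²var(Z_2) + (4)²var(Z_3) + (4)²var(Z_4)
= (2)²·3.15 + (3)²·2.64 + (4)²·0.4 + (4)²·0.16 = 45.32
SD(W) = √45.32 ≈ 6.732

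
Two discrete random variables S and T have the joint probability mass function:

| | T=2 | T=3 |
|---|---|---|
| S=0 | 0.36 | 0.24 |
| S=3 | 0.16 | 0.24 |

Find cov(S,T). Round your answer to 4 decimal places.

0.1440

E[S] = 1.2,  E[T] = 2.48
E[ST] = 3.12
cov(S,T) = E[ST] − E[S]E[T] = 3.12 − (1.2)(2.48) = 0.144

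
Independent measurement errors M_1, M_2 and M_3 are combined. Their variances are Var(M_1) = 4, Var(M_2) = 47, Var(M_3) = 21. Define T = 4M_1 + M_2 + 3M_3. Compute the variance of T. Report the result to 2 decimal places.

By independence, Var(T) = (4)²Var(M_1) + (1)²Var(M_2) + (3)²Var(M_3)
= (4)²·4 + (1)²·47 + (3)²·21 = 300

300.00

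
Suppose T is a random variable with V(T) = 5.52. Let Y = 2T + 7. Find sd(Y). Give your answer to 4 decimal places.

V(2T + 7) = (2)²·5.52 = 22.08
sd(Y) = √22.08 ≈ 4.6989

4.6989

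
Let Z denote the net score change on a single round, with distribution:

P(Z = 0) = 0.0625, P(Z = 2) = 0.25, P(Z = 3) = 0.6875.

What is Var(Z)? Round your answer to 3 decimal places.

E[Z] = (0)(0.0625) + (2)(0.25) + (3)(0.6875) = 2.5625
E[Z²] = (0)²(0.0625) + (2)²(0.25) + (3)²(0.6875) = 7.1875
Var(Z) = E[Z²] − (E[Z])² = 7.1875 − (2.5625)² = 0.62109375

0.621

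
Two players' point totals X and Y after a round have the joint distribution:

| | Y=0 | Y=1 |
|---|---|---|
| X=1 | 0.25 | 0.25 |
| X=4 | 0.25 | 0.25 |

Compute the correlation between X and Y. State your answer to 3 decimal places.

E[X] = 2.5,  E[Y] = 0.5
E[XY] = 1.25
Cov(X,Y) = E[XY] − E[X]E[Y] = 1.25 − (2.5)(0.5) = 0
Var(X) = 2.25,  Var(Y) = 0.25
ρ = 0 / √(2.25·0.25) ≈ 0.000

0.000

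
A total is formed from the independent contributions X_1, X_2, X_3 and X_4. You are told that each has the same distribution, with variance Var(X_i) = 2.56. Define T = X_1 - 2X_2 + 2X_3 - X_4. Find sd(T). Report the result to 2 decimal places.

5.06

By independence, Var(T) = (1)²Var(X_1) + (-2)²Var(X_2) + (2)²Var(X_3) + (-1)²Var(X_4)
= (1)²·2.56 + (-2)²·2.56 + (2)²·2.56 + (-1)²·2.56 = 25.6
sd(T) = √25.6 ≈ 5.06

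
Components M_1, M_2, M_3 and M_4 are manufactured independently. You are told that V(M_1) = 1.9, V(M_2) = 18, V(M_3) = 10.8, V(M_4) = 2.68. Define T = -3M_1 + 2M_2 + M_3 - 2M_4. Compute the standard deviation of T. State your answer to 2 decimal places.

By independence, V(T) = (-3)²V(M_1) + (2)²V(M_2) + (1)²V(M_3) + (-2)²V(M_4)
= (-3)²·1.9 + (2)²·18 + (1)²·10.8 + (-2)²·2.68 = 110.62
SD(T) = √110.62 ≈ 10.52

10.52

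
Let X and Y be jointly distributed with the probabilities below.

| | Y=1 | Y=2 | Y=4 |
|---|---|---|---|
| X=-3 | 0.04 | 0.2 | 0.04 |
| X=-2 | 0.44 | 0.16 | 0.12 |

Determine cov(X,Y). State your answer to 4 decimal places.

-0.0848

E[X] = -2.28,  E[Y] = 1.84
E[XY] = -4.28
cov(X,Y) = E[XY] − E[X]E[Y] = -4.28 − (-2.28)(1.84) = -0.0848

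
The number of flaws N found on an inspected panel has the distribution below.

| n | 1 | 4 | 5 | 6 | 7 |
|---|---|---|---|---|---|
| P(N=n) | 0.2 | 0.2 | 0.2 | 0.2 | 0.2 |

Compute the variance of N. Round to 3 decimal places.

4.240

E[N] = (1)(0.2) + (4)(0.2) + (5)(0.2) + (6)(0.2) + (7)(0.2) = 4.6
E[N²] = (1)²(0.2) + (4)²(0.2) + (5)²(0.2) + (6)²(0.2) + (7)²(0.2) = 25.4
Var(N) = E[N²] − (E[N])² = 25.4 − (4.6)² = 4.24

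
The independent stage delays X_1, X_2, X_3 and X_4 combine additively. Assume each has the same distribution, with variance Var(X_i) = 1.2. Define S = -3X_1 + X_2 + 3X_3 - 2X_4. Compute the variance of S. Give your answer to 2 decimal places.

27.60

By independence, Var(S) = (-3)²Var(X_1) + (1)²Var(X_2) + (3)²Var(X_3) + (-2)²Var(X_4)
= (-3)²·1.2 + (1)²·1.2 + (3)²·1.2 + (-2)²·1.2 = 27.6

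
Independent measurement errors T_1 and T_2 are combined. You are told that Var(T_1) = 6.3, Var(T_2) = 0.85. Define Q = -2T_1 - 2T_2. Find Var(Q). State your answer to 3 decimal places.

By independence, Var(Q) = (-2)²Var(T_1) + (-2)²Var(T_2)
= (-2)²·6.3 + (-2)²·0.85 = 28.6

28.600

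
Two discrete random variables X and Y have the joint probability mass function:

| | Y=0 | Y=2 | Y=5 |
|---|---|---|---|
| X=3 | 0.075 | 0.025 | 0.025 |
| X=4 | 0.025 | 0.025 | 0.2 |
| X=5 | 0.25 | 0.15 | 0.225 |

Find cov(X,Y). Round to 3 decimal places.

E[X] = 4.5,  E[Y] = 2.65
E[XY] = 11.85
cov(X,Y) = E[XY] − E[X]E[Y] = 11.85 − (4.5)(2.65) = -0.075

-0.075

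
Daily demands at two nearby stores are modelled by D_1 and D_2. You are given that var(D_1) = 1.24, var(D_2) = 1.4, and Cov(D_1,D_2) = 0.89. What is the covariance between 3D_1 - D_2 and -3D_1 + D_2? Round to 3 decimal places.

-7.220

Cov(3D_1 - D_2, -3D_1 + D_2) = (3)(-3)var(D_1) + (-1)(1)var(D_2) + [(3)(1) + (-1)(-3)]Cov(D_1,D_2)
= -9·1.24 + -1·1.4 + 6·0.89 = -7.22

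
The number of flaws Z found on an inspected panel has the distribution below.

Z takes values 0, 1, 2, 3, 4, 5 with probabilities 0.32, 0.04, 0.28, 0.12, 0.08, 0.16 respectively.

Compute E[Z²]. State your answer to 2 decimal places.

7.52

E[Z²] = (0)²(0.32) + (1)²(0.04) + (2)²(0.28) + (3)²(0.12) + (4)²(0.08) + (5)²(0.16) = 7.52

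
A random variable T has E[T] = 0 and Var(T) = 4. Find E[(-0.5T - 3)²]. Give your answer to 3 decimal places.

10.000

E[-0.5T - 3] = -0.5·0 − 3 = -3
Var(-0.5T - 3) = (-0.5)²·4 = 1
E[(-0.5T - 3)²] = Var((-0.5T - 3)) + (E[(-0.5T - 3)])² = 1 + (-3)² = 10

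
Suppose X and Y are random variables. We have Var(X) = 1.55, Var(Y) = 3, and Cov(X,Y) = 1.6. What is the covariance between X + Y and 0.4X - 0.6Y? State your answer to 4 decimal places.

-1.5000

Cov(X + Y, 0.4X - 0.6Y) = (1)(0.4)Var(X) + (1)(-0.6)Var(Y) + [(1)(-0.6) + (1)(0.4)]Cov(X,Y)
= 0.4·1.55 + -0.6·3 + -0.2·1.6 = -1.5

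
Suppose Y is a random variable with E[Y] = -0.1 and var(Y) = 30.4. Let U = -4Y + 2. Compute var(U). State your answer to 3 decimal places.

486.400

var(-4Y + 2) = (-4)²·var(Y) = 16·30.4 = 486.4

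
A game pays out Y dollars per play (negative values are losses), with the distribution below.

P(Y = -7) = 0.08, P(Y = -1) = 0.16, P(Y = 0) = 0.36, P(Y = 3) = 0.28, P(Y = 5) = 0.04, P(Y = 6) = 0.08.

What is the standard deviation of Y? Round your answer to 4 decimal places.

3.1369

E[Y] = (-7)(0.08) + (-1)(0.16) + (0)(0.36) + (3)(0.28) + (5)(0.04) + (6)(0.08) = 0.8
E[Y²] = (-7)²(0.08) + (-1)²(0.16) + (0)²(0.36) + (3)²(0.28) + (5)²(0.04) + (6)²(0.08) = 10.48
var(Y) = E[Y²] − (E[Y])² = 10.48 − (0.8)² = 9.84
SD(Y) = √9.84 ≈ 3.1369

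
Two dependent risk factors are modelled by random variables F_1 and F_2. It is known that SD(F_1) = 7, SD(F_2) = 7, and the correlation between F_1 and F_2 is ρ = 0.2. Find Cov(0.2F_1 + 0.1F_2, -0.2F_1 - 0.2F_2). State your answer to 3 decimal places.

-3.528

Var(F_1) = (7)² = 49;  Var(F_2) = (7)² = 49
Cov(F_1,F_2) = ρ·SD(F_1)·SD(F_2) = 0.2·7·7 = 9.8
Cov(0.2F_1 + 0.1F_2, -0.2F_1 - 0.2F_2) = (0.2)(-0.2)Var(F_1) + (0.1)(-0.2)Var(F_2) + [(0.2)(-0.2) + (0.1)(-0.2)]Cov(F_1,F_2)
= -0.04·49 + -0.02·49 + -0.06·9.8 = -3.528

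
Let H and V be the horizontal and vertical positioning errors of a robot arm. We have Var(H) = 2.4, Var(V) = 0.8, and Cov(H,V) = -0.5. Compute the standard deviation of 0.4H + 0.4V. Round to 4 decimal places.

0.5933

Var(0.4H + 0.4V) = (0.4)²·Var(H) + (0.4)²·Var(V) + 2·(0.4)·(0.4)·Cov(H,V)
= 0.16·2.4 + 0.16·0.8 + 0.32·-0.5 = 0.352
SD(0.4H + 0.4V) = √0.352 ≈ 0.5933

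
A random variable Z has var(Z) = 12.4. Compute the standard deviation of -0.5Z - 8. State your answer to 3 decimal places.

1.761

var(-0.5Z - 8) = (-0.5)²·12.4 = 3.1
SD(-0.5Z - 8) = √3.1 ≈ 1.761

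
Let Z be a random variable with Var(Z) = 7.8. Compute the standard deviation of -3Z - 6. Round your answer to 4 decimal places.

Var(-3Z - 6) = (-3)²·7.8 = 70.2
sd(-3Z - 6) = √70.2 ≈ 8.3785

8.3785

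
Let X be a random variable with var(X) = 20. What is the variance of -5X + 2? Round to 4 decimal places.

500.0000

var(-5X + 2) = (-5)²·var(X) = 25·20 = 500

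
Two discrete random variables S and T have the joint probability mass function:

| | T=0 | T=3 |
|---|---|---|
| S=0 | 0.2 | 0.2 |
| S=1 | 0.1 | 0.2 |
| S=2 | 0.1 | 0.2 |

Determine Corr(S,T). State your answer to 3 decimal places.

E[S] = 0.9,  E[T] = 1.8
E[ST] = 1.8
Cov(S,T) = E[ST] − E[S]E[T] = 1.8 − (0.9)(1.8) = 0.18
V(S) = 0.69,  V(T) = 2.16
ρ = 0.18 / √(0.69·2.16) ≈ 0.147

0.147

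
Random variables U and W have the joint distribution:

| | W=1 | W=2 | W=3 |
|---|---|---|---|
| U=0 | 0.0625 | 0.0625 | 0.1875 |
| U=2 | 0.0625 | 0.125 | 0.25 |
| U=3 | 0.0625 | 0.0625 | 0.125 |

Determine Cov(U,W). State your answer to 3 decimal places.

E[U] = 1.625,  E[W] = 2.375
E[UW] = 3.8125
Cov(U,W) = E[UW] − E[U]E[W] = 3.8125 − (1.625)(2.375) = -0.046875

-0.047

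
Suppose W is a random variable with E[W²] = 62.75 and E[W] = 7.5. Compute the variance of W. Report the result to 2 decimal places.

V(W) = 62.75 − (7.5)² = 6.5

6.50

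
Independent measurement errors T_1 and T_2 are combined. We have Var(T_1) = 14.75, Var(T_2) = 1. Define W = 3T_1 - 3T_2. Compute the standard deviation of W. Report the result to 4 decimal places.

By independence, Var(W) = (3)²Var(T_1) + (-3)²Var(T_2)
= (3)²·14.75 + (-3)²·1 = 141.75
sd(W) = √141.75 ≈ 11.9059

11.9059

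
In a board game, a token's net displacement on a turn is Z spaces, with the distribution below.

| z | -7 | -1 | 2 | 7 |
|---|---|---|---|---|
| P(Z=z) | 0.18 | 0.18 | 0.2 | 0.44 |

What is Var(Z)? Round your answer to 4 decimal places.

27.1984

E[Z] = (-7)(0.18) + (-1)(0.18) + (2)(0.2) + (7)(0.44) = 2.04
E[Z²] = (-7)²(0.18) + (-1)²(0.18) + (2)²(0.2) + (7)²(0.44) = 31.36
Var(Z) = E[Z²] − (E[Z])² = 31.36 − (2.04)² = 27.1984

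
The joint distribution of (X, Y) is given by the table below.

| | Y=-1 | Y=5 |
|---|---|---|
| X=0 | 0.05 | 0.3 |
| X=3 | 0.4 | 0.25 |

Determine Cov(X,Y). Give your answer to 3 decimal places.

E[X] = 1.95,  E[Y] = 2.3
E[XY] = 2.55
Cov(X,Y) = E[XY] − E[X]E[Y] = 2.55 − (1.95)(2.3) = -1.935

-1.935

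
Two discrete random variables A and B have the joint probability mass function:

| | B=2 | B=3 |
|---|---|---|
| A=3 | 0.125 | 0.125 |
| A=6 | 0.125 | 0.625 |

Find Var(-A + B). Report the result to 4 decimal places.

E[A] = 5.25,  E[B] = 2.75,  E[AB] = 14.625
Var(A) = 29.25 − (5.25)² = 1.6875;  Var(B) = 7.75 − (2.75)² = 0.1875
Cov(A,B) = 14.625 − (5.25)(2.75) = 0.1875
Var(-A + B) = (-1)²·1.6875 + (1)²·0.1875 + 2·(-1)·(1)·0.1875 = 1.5

1.5000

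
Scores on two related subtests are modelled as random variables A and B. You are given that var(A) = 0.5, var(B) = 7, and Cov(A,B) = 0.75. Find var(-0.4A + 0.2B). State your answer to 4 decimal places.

var(-0.4A + 0.2B) = (-0.4)²·var(A) + (0.2)²·var(B) + 2·(-0.4)·(0.2)·Cov(A,B)
= 0.16·0.5 + 0.04·7 + -0.16·0.75 = 0.24

0.2400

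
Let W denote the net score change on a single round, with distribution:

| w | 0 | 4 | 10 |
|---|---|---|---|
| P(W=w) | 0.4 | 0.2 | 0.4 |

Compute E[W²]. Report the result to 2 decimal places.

E[W²] = (0)²(0.4) + (4)²(0.2) + (10)²(0.4) = 43.2

43.20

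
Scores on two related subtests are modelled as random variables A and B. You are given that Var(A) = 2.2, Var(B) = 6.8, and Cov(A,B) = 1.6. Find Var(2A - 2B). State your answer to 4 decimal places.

Var(2A - 2B) = (2)²·Var(A) + (-2)²·Var(B) + 2·(2)·(-2)·Cov(A,B)
= 4·2.2 + 4·6.8 + -8·1.6 = 23.2

23.2000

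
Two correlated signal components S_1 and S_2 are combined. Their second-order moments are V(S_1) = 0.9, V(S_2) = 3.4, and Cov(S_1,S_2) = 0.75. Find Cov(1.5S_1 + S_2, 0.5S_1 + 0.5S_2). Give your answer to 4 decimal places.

Cov(1.5S_1 + S_2, 0.5S_1 + 0.5S_2) = (1.5)(0.5)V(S_1) + (1)(0.5)V(S_2) + [(1.5)(0.5) + (1)(0.5)]Cov(S_1,S_2)
= 0.75·0.9 + 0.5·3.4 + 1.25·0.75 = 3.3125

3.3125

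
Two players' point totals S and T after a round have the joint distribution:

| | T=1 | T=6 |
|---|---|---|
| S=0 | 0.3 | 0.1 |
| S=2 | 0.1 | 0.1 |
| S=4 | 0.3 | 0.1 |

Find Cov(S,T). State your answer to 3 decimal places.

E[S] = 2,  E[T] = 2.5
E[ST] = 5
Cov(S,T) = E[ST] − E[S]E[T] = 5 − (2)(2.5) = 0

0.000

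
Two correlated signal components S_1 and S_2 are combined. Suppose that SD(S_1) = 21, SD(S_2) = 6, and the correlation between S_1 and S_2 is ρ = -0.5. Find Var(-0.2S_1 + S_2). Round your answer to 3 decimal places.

Var(S_1) = (21)² = 441;  Var(S_2) = (6)² = 36
Cov(S_1,S_2) = ρ·SD(S_1)·SD(S_2) = -0.5·21·6 = -63
Var(-0.2S_1 + S_2) = (-0.2)²·Var(S_1) + (1)²·Var(S_2) + 2·(-0.2)·(1)·Cov(S_1,S_2)
= 0.04·441 + 1·36 + -0.4·-63 = 78.84

78.840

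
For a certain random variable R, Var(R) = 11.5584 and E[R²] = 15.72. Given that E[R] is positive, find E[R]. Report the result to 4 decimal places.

2.0400

(E[R])² = E[R²] − Var(R) = 15.72 − 11.5584 = 4.1616
E[R] = √4.1616 = 2.04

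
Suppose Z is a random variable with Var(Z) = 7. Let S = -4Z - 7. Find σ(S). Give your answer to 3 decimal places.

10.583

Var(-4Z - 7) = (-4)²·7 = 112
σ(S) = √112 ≈ 10.583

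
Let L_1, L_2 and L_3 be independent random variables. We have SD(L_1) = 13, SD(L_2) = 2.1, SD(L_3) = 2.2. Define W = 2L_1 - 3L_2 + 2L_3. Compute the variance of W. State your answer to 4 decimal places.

735.0500

Var(L_1) = 169, Var(L_2) = 4.41, Var(L_3) = 4.84
By independence, Var(W) = (2)²Var(L_1) + (-3)²Var(L_2) + (2)²Var(L_3)
= (2)²·169 + (-3)²·4.41 + (2)²·4.84 = 735.05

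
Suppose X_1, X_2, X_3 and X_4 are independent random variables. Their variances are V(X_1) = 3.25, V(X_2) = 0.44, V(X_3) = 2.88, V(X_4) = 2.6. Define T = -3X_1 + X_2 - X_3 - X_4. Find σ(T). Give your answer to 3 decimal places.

By independence, V(T) = (-3)²V(X_1) + (1)²V(X_2) + (-1)²V(X_3) + (-1)²V(X_4)
= (-3)²·3.25 + (1)²·0.44 + (-1)²·2.88 + (-1)²·2.6 = 35.17
σ(T) = √35.17 ≈ 5.930

5.930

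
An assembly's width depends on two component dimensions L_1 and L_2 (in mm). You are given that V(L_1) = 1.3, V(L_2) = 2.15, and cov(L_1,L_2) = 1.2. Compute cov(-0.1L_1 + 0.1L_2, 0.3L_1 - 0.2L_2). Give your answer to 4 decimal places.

-0.0220

cov(-0.1L_1 + 0.1L_2, 0.3L_1 - 0.2L_2) = (-0.1)(0.3)V(L_1) + (0.1)(-0.2)V(L_2) + [(-0.1)(-0.2) + (0.1)(0.3)]cov(L_1,L_2)
= -0.03·1.3 + -0.02·2.15 + 0.05·1.2 = -0.022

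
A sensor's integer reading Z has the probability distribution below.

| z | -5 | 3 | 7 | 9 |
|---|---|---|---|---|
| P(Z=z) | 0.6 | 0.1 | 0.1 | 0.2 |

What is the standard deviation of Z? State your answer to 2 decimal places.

E[Z] = (-5)(0.6) + (3)(0.1) + (7)(0.1) + (9)(0.2) = -0.2
E[Z²] = (-5)²(0.6) + (3)²(0.1) + (7)²(0.1) + (9)²(0.2) = 37
var(Z) = E[Z²] − (E[Z])² = 37 − (-0.2)² = 36.96
sd(Z) = √36.96 ≈ 6.08

6.08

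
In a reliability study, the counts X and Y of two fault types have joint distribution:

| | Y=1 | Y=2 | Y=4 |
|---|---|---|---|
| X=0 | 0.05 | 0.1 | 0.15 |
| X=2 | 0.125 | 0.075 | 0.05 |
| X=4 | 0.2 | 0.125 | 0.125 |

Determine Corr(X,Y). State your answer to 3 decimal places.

-0.224

E[X] = 2.3,  E[Y] = 2.275
E[XY] = 4.75
Cov(X,Y) = E[XY] − E[X]E[Y] = 4.75 − (2.3)(2.275) = -0.4825
Var(X) = 2.91,  Var(Y) = 1.599375
ρ = -0.4825 / √(2.91·1.599375) ≈ -0.224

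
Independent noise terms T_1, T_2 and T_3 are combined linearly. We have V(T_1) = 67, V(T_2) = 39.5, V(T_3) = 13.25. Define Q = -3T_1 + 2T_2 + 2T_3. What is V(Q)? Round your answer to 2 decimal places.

814.00

By independence, V(Q) = (-3)²V(T_1) + (2)²V(T_2) + (2)²V(T_3)
= (-3)²·67 + (2)²·39.5 + (2)²·13.25 = 814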